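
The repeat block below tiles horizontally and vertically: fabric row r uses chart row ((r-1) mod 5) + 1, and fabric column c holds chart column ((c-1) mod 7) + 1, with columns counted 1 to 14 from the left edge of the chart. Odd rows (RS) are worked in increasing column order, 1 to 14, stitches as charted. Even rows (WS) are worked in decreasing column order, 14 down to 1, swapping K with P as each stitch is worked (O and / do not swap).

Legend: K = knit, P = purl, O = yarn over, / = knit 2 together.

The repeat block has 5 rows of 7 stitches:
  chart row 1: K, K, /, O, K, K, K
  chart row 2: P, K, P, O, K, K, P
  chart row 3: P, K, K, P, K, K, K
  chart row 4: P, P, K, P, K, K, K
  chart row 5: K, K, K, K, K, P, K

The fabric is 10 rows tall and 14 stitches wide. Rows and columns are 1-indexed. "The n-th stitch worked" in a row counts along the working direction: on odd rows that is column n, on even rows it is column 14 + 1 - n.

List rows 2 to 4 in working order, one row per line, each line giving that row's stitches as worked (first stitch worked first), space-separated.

Rows as worked:
K P P O K P K K P P O K P K
P K K P K K K P K K P K K K
P P P K P K K P P P K P K K

Derivation:
Row 2: chart row 2, WS - tiled (columns 1-14): P K P O K K P P K P O K K P; work from column 14 back to 1 with K<->P swapped.
Row 3: chart row 3, RS - tile across columns 1-14 and work as-is.
Row 4: chart row 4, WS - tiled (columns 1-14): P P K P K K K P P K P K K K; work from column 14 back to 1 with K<->P swapped.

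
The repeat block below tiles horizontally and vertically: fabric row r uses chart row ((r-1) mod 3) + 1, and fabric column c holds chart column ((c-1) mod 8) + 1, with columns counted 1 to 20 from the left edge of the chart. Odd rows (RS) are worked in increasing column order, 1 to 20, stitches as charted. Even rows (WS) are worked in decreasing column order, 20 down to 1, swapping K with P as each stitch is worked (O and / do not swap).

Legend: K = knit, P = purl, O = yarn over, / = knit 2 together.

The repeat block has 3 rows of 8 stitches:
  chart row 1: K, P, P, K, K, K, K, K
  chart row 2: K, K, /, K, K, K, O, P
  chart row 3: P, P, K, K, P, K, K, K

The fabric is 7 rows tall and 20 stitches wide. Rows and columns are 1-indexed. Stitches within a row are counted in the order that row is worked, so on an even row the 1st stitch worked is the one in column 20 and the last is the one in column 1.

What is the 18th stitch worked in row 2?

Row 2: (2-1) mod 3 = 1, so use chart row 2. Even row -> WS.
Chart row 2 tiled across columns 1-20: K K / K K K O P K K / K K K O P K K / K
WS: work from column 20 back to column 1 (reverse the tiled row), swapping K<->P (O and / unchanged).
Row 2 as worked: P / P P K O P P P / P P K O P P P / P P
Counting 18 along the worked row gives /.

Result:
/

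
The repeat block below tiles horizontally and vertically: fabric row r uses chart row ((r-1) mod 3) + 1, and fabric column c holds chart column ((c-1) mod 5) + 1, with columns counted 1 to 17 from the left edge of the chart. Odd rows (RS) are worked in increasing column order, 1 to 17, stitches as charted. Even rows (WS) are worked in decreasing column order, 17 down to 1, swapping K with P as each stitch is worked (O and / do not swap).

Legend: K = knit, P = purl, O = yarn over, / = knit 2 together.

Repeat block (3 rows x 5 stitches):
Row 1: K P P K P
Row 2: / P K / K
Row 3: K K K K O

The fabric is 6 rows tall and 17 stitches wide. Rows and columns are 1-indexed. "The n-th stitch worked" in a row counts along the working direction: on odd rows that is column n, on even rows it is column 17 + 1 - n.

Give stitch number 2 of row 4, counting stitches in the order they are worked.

== STITCH ==
P

Derivation:
Row 4: (4-1) mod 3 = 0, so use chart row 1. Even row -> WS.
Chart row 1 tiled across columns 1-17: K P P K P K P P K P K P P K P K P
WS: work from column 17 back to column 1 (reverse the tiled row), swapping K<->P (O and / unchanged).
Row 4 as worked: K P K P K K P K P K K P K P K K P
The 2nd stitch worked is P.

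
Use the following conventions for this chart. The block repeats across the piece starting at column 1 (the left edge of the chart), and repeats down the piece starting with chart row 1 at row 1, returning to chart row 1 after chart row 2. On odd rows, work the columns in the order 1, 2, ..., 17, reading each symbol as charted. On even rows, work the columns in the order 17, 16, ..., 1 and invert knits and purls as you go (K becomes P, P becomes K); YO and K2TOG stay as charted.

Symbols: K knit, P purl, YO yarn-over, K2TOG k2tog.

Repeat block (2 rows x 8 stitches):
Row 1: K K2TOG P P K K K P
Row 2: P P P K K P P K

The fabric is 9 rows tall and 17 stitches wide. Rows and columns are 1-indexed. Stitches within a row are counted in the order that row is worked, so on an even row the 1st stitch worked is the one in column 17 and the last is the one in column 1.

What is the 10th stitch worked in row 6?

Stitch:
P

Derivation:
Row 6: (6-1) mod 2 = 1, so use chart row 2. Even row -> WS.
Chart row 2 tiled across columns 1-17: P P P K K P P K P P P K K P P K P
WS: work from column 17 back to column 1 (reverse the tiled row), swapping K<->P (YO and K2TOG unchanged).
Row 6 as worked: K P K K P P K K K P K K P P K K K
Counting 10 along the worked row gives P.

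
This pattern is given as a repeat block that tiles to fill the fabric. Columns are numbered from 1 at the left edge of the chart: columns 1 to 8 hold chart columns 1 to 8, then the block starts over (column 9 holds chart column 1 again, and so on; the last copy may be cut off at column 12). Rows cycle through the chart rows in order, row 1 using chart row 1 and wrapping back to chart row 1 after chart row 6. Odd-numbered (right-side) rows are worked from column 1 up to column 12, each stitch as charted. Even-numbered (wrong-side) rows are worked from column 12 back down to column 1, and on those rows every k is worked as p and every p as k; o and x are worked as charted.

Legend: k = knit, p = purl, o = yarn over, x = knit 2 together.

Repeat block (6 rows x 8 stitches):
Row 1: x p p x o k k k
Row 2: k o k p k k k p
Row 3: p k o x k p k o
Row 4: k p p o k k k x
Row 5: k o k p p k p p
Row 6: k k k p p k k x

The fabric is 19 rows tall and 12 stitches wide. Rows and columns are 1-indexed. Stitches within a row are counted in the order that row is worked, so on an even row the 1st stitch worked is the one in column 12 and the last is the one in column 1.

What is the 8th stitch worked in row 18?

For row 18: chart row = ((18-1) mod 6) + 1 = 6; this is a WS (even) row.
Chart row 6 tiled across columns 1-12: k k k p p k k x k k k p
WS row: flip the tiled sequence (start at column 12) and apply k<->p; o and x stay.
Row 18 as worked: k p p p x p p k k p p p
Stitch 8 in working order -> k

Result:
k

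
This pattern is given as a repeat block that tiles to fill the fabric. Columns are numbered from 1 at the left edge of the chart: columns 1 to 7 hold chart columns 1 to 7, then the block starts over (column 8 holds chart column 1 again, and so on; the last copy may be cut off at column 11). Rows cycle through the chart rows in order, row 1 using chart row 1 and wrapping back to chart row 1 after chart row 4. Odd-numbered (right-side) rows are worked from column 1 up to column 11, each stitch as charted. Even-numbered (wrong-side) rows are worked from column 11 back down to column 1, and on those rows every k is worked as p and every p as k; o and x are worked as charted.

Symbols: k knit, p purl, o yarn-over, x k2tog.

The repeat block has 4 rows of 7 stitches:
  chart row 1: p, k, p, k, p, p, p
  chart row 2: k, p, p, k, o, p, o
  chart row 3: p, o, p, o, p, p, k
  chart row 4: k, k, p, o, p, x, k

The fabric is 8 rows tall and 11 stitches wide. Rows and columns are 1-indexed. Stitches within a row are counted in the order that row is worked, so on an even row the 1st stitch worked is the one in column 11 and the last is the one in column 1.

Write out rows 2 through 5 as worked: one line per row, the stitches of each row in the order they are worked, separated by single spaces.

Row 2: chart row 2, WS - tiled (columns 1-11): k p p k o p o k p p k; work from column 11 back to 1 with k<->p swapped.
Row 3: chart row 3, RS - tile across columns 1-11 and work as-is.
Row 4: chart row 4, WS - tiled (columns 1-11): k k p o p x k k k p o; work from column 11 back to 1 with k<->p swapped.
Row 5: chart row 1, RS - tile across columns 1-11 and work as-is.

Rows as worked:
p k k p o k o p k k p
p o p o p p k p o p o
o k p p p x k o k p p
p k p k p p p p k p k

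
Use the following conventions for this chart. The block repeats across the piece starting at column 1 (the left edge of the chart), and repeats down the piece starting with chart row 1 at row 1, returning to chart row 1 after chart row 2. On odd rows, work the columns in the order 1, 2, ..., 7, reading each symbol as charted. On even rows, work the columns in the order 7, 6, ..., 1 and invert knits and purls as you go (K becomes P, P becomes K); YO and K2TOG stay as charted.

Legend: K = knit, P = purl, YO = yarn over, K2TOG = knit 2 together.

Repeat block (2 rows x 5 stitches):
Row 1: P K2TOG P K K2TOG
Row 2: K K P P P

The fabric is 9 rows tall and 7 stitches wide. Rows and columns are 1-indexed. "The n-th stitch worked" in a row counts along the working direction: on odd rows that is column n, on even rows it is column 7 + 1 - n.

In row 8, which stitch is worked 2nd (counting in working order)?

For row 8: chart row = ((8-1) mod 2) + 1 = 2; this is a WS (even) row.
Chart row 2 tiled across columns 1-7: K K P P P K K
WS row: flip the tiled sequence (start at column 7) and apply K<->P; YO and K2TOG stay.
Row 8 as worked: P P K K K P P
Stitch 2 in working order -> P

Result:
P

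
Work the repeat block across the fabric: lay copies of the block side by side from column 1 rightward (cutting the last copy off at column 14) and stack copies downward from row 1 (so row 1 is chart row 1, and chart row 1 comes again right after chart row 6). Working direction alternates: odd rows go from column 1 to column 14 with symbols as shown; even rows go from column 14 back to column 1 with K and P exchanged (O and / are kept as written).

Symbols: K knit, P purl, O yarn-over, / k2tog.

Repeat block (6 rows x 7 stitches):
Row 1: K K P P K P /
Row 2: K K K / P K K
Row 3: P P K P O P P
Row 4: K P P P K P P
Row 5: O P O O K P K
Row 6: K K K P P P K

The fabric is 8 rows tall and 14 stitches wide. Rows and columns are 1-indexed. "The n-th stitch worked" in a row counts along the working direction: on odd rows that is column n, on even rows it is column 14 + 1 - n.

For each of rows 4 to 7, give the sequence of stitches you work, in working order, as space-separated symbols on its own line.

== ROWS AS WORKED ==
K K P K K K P K K P K K K P
O P O O K P K O P O O K P K
P K K K P P P P K K K P P P
K K P P K P / K K P P K P /

Derivation:
Row 4: chart row 4, WS - tiled (columns 1-14): K P P P K P P K P P P K P P; work from column 14 back to 1 with K<->P swapped.
Row 5: chart row 5, RS - tile across columns 1-14 and work as-is.
Row 6: chart row 6, WS - tiled (columns 1-14): K K K P P P K K K K P P P K; work from column 14 back to 1 with K<->P swapped.
Row 7: chart row 1, RS - tile across columns 1-14 and work as-is.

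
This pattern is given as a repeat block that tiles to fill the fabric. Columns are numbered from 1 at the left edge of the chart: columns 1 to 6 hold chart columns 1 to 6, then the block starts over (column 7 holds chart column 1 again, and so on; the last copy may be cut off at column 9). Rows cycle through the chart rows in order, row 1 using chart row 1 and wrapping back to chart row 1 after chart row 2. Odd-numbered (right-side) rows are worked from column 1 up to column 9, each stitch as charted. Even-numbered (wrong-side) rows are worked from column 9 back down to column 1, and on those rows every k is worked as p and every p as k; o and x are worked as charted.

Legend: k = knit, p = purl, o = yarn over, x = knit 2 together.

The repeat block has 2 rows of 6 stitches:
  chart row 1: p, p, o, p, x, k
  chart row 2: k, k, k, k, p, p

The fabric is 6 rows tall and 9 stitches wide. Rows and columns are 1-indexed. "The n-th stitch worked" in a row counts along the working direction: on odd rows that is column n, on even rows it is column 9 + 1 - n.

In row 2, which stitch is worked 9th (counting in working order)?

Stitch:
p

Derivation:
Row 2 uses chart row ((2-1) mod 2)+1 = 2. Row 2 is even, so WS.
Chart row 2 tiled across columns 1-9: k k k k p p k k k
WS row: flip the tiled sequence (start at column 9) and apply k<->p; o and x stay.
Row 2 as worked: p p p k k p p p p
Stitch 9 in working order -> p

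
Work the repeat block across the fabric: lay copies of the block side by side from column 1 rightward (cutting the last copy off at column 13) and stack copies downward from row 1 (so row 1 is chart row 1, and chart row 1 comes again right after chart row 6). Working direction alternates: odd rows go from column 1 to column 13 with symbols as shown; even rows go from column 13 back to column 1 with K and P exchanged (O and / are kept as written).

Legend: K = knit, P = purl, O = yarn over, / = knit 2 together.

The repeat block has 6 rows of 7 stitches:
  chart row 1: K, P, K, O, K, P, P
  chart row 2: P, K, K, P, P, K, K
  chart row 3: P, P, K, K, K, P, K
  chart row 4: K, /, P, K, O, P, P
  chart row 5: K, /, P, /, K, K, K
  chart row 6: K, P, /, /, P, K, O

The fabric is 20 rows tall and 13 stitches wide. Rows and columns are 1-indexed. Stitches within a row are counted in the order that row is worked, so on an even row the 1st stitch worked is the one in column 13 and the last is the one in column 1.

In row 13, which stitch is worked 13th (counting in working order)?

Row 13 uses chart row ((13-1) mod 6)+1 = 1. Row 13 is odd, so RS.
Chart row 1 tiled across columns 1-13: K P K O K P P K P K O K P
Right side: take the tiled row as-is (worked left to right from column 1).
The 13th stitch worked is P.

Stitch:
P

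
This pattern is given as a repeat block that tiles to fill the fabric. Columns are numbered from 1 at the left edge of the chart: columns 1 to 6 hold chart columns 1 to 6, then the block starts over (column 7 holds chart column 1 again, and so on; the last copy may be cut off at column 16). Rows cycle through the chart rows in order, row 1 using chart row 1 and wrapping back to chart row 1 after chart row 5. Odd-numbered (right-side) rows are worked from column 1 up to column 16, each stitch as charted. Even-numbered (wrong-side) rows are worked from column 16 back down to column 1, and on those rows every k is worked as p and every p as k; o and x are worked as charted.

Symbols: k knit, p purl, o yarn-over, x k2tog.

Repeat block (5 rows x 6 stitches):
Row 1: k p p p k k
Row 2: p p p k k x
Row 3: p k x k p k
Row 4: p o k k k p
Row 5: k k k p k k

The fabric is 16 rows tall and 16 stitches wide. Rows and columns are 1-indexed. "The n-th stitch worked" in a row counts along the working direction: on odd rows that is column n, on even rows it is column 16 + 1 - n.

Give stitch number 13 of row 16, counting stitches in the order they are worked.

Row 16: (16-1) mod 5 = 0, so use chart row 1. Even row -> WS.
Chart row 1 tiled across columns 1-16: k p p p k k k p p p k k k p p p
WS row: flip the tiled sequence (start at column 16) and apply k<->p; o and x stay.
Row 16 as worked: k k k p p p k k k p p p k k k p
Stitch 13 in working order -> k

== STITCH ==
k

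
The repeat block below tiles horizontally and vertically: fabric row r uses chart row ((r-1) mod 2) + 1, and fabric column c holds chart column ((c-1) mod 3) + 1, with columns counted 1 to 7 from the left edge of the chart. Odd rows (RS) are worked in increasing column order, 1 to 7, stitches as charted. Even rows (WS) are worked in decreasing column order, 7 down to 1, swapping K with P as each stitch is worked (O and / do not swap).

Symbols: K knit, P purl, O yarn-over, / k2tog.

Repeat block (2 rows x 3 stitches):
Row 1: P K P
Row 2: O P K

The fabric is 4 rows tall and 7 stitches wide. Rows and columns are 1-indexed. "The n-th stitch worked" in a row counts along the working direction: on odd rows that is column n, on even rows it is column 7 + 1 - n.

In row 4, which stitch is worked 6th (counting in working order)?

Row 4: (4-1) mod 2 = 1, so use chart row 2. Even row -> WS.
Chart row 2 tiled across columns 1-7: O P K O P K O
WS row: flip the tiled sequence (start at column 7) and apply K<->P; O and / stay.
Row 4 as worked: O P K O P K O
Stitch 6 in working order -> K

Stitch:
K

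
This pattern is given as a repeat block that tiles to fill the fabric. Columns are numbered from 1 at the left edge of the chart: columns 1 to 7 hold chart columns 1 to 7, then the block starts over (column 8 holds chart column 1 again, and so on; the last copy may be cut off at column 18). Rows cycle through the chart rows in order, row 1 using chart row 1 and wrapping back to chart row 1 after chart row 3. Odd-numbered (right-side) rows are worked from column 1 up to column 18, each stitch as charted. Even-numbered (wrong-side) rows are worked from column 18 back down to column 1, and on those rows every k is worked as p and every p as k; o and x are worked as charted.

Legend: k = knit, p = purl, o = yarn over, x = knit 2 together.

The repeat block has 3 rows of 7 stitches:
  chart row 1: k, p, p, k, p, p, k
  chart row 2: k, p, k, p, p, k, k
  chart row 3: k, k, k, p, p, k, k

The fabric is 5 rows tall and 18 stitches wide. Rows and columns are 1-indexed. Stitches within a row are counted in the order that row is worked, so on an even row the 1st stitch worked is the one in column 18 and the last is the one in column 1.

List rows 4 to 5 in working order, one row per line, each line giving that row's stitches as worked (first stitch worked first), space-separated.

Row 4: chart row 1, WS - tiled (columns 1-18): k p p k p p k k p p k p p k k p p k; work from column 18 back to 1 with k<->p swapped.
Row 5: chart row 2, RS - tile across columns 1-18 and work as-is.

Result:
p k k p p k k p k k p p k k p k k p
k p k p p k k k p k p p k k k p k p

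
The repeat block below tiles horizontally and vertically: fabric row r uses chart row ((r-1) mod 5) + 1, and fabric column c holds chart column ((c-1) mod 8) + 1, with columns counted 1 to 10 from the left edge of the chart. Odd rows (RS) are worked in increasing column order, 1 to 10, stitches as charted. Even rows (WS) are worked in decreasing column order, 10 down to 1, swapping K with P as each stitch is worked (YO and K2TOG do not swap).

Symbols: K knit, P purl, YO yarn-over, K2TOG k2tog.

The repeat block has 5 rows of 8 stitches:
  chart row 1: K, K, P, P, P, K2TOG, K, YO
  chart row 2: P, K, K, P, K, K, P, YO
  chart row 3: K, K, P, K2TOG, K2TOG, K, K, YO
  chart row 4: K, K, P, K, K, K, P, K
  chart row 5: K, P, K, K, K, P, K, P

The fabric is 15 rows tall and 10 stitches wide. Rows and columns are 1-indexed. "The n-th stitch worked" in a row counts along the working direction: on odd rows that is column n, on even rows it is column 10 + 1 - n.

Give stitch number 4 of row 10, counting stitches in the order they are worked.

Stitch:
P

Derivation:
Row 10: (10-1) mod 5 = 4, so use chart row 5. Even row -> WS.
Chart row 5 tiled across columns 1-10: K P K K K P K P K P
WS: work from column 10 back to column 1 (reverse the tiled row), swapping K<->P (YO and K2TOG unchanged).
Row 10 as worked: K P K P K P P P K P
The 4th stitch worked is P.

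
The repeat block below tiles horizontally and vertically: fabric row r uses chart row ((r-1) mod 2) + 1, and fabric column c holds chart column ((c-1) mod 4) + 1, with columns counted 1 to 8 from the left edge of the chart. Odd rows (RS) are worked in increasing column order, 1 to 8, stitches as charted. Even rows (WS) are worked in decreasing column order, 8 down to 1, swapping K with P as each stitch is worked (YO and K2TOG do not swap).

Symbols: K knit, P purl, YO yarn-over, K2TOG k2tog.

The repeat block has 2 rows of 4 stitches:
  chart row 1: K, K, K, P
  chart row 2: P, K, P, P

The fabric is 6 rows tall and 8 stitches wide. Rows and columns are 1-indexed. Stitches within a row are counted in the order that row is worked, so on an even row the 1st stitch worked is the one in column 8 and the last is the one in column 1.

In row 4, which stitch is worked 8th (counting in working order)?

Row 4: (4-1) mod 2 = 1, so use chart row 2. Even row -> WS.
Chart row 2 tiled across columns 1-8: P K P P P K P P
Wrong side: read the tiled row from column 8 down to 1 and exchange K with P (leave YO, K2TOG).
Row 4 as worked: K K P K K K P K
Counting 8 along the worked row gives K.

Stitch:
K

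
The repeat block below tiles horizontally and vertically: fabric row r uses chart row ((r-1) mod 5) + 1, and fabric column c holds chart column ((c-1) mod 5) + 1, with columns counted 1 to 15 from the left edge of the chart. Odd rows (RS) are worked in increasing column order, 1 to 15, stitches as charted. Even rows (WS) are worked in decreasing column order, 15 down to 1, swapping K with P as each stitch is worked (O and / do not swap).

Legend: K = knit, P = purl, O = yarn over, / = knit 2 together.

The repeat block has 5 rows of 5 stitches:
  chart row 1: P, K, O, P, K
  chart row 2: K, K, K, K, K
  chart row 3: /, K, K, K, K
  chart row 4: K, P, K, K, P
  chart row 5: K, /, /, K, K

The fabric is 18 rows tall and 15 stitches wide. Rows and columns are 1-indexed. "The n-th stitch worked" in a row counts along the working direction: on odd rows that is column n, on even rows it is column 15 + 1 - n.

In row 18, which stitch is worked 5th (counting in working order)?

Row 18 uses chart row ((18-1) mod 5)+1 = 3. Row 18 is even, so WS.
Chart row 3 tiled across columns 1-15: / K K K K / K K K K / K K K K
WS: work from column 15 back to column 1 (reverse the tiled row), swapping K<->P (O and / unchanged).
Row 18 as worked: P P P P / P P P P / P P P P /
Stitch 5 in working order -> /

Result:
/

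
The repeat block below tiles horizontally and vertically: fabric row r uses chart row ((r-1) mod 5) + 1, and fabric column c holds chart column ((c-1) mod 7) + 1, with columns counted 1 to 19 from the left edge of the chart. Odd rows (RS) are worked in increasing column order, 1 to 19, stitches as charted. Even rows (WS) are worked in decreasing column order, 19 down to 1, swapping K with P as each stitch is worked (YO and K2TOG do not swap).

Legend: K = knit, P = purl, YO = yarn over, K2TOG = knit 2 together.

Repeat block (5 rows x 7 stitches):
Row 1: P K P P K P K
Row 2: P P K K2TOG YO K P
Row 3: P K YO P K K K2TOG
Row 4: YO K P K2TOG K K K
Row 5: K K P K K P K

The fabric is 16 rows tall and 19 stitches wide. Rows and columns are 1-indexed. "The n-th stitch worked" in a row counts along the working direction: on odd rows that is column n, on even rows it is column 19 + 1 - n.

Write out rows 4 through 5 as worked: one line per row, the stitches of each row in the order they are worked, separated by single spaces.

Row 4: chart row 4, WS - tiled (columns 1-19): YO K P K2TOG K K K YO K P K2TOG K K K YO K P K2TOG K; work from column 19 back to 1 with K<->P swapped.
Row 5: chart row 5, RS - tile across columns 1-19 and work as-is.

== ROWS AS WORKED ==
P K2TOG K P YO P P P K2TOG K P YO P P P K2TOG K P YO
K K P K K P K K K P K K P K K K P K K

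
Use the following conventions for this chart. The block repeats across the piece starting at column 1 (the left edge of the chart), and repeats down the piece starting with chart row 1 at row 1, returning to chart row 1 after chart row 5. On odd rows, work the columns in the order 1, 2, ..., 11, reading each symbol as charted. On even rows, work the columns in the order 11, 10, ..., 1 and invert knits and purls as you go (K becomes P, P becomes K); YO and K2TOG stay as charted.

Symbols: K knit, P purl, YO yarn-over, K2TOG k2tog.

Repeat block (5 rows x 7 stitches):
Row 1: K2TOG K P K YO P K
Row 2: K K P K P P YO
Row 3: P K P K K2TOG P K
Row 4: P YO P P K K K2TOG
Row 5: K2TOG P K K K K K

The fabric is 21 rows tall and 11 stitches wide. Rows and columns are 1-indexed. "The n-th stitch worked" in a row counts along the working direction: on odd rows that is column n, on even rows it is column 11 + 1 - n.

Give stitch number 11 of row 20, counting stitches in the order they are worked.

Row 20: (20-1) mod 5 = 4, so use chart row 5. Even row -> WS.
Chart row 5 tiled across columns 1-11: K2TOG P K K K K K K2TOG P K K
WS: work from column 11 back to column 1 (reverse the tiled row), swapping K<->P (YO and K2TOG unchanged).
Row 20 as worked: P P K K2TOG P P P P P K K2TOG
The 11th stitch worked is K2TOG.

Result:
K2TOG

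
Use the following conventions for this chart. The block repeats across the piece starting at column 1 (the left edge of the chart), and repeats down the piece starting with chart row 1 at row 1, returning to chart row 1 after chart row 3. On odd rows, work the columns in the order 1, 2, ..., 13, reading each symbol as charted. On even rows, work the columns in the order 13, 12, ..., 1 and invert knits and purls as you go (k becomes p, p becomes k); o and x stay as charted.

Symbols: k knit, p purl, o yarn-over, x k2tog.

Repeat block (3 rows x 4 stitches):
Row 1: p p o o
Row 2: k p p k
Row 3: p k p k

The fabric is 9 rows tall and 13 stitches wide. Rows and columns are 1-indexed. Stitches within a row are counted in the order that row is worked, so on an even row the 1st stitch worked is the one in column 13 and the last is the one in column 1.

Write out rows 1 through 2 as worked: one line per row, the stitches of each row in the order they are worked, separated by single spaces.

Row 1: chart row 1, RS - tile across columns 1-13 and work as-is.
Row 2: chart row 2, WS - tiled (columns 1-13): k p p k k p p k k p p k k; work from column 13 back to 1 with k<->p swapped.

Rows as worked:
p p o o p p o o p p o o p
p p k k p p k k p p k k p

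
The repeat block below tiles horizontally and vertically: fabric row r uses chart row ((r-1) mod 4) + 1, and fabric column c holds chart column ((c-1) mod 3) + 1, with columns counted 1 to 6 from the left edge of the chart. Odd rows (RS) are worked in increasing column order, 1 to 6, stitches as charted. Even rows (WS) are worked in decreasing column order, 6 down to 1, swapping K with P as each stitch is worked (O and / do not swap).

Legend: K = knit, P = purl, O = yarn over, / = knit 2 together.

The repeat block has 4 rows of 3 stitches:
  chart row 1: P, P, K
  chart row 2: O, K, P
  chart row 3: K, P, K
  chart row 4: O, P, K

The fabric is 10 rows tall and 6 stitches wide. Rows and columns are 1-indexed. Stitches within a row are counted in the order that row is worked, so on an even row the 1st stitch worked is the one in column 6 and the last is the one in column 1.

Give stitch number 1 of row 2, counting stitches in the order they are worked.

Stitch:
K

Derivation:
Row 2 uses chart row ((2-1) mod 4)+1 = 2. Row 2 is even, so WS.
Chart row 2 tiled across columns 1-6: O K P O K P
Wrong side: read the tiled row from column 6 down to 1 and exchange K with P (leave O, /).
Row 2 as worked: K P O K P O
Stitch 1 in working order -> K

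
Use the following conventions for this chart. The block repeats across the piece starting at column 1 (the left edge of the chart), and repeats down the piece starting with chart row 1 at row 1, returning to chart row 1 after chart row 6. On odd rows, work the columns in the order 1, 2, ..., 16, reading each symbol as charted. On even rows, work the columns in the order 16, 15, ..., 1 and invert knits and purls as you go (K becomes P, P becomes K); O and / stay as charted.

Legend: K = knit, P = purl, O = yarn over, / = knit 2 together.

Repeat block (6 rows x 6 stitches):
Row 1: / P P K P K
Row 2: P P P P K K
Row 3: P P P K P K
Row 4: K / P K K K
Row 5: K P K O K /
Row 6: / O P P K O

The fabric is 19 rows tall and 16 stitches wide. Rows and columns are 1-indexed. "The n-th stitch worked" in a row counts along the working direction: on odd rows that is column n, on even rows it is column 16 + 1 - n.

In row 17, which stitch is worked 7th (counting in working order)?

Stitch:
K

Derivation:
Row 17 uses chart row ((17-1) mod 6)+1 = 5. Row 17 is odd, so RS.
Chart row 5 tiled across columns 1-16: K P K O K / K P K O K / K P K O
Right side: take the tiled row as-is (worked left to right from column 1).
The 7th stitch worked is K.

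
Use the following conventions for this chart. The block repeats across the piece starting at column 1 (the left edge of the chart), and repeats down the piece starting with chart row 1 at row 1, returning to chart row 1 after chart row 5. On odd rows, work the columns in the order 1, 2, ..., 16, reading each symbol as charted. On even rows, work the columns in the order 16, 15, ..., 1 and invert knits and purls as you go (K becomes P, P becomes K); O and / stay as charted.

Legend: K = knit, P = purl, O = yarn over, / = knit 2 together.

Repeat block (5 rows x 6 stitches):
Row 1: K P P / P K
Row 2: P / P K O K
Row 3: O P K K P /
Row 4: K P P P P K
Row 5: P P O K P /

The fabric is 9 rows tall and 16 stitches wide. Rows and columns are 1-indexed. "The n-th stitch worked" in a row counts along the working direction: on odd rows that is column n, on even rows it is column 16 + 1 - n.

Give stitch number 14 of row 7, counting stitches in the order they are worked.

For row 7: chart row = ((7-1) mod 5) + 1 = 2; this is a RS (odd) row.
Chart row 2 tiled across columns 1-16: P / P K O K P / P K O K P / P K
RS: work column 1 to column 16, symbols as charted — the tiled row is the row as worked.
Stitch 14 in working order -> /

Result:
/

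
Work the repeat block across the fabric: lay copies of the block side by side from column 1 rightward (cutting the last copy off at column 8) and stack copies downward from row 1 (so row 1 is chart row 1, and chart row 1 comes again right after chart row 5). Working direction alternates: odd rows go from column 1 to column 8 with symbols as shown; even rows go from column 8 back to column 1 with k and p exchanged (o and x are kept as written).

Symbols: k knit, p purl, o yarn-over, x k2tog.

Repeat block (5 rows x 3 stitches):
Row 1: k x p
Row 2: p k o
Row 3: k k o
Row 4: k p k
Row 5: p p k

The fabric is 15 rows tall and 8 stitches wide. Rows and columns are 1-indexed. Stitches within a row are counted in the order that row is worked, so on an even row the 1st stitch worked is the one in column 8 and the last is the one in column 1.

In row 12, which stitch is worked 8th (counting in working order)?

Row 12: (12-1) mod 5 = 1, so use chart row 2. Even row -> WS.
Chart row 2 tiled across columns 1-8: p k o p k o p k
WS: work from column 8 back to column 1 (reverse the tiled row), swapping k<->p (o and x unchanged).
Row 12 as worked: p k o p k o p k
Counting 8 along the worked row gives k.

Stitch:
k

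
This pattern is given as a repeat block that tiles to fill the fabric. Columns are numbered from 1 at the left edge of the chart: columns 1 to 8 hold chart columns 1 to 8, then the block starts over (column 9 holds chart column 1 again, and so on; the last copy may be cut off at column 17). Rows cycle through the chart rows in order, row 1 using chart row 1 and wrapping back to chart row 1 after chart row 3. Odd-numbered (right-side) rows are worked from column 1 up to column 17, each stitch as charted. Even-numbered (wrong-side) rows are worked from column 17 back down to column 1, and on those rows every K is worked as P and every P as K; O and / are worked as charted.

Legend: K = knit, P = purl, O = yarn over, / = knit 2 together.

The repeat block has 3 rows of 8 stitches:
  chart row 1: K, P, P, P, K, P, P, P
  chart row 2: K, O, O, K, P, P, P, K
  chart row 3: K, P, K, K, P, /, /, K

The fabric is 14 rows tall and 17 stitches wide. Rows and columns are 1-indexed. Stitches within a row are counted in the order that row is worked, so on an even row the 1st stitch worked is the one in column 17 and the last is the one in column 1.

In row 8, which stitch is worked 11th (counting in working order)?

== STITCH ==
K

Derivation:
For row 8: chart row = ((8-1) mod 3) + 1 = 2; this is a WS (even) row.
Chart row 2 tiled across columns 1-17: K O O K P P P K K O O K P P P K K
WS row: flip the tiled sequence (start at column 17) and apply K<->P; O and / stay.
Row 8 as worked: P P K K K P O O P P K K K P O O P
Stitch 11 in working order -> K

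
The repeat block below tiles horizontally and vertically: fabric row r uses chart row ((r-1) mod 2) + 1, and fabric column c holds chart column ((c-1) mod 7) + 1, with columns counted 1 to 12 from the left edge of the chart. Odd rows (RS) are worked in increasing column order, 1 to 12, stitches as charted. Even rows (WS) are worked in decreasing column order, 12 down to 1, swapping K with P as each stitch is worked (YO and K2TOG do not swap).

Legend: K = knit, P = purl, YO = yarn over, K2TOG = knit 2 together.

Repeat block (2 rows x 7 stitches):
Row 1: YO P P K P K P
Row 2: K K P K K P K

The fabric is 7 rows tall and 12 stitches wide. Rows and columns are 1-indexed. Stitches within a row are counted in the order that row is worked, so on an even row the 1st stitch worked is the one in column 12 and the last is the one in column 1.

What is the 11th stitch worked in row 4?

Stitch:
P

Derivation:
Row 4: (4-1) mod 2 = 1, so use chart row 2. Even row -> WS.
Chart row 2 tiled across columns 1-12: K K P K K P K K K P K K
WS: work from column 12 back to column 1 (reverse the tiled row), swapping K<->P (YO and K2TOG unchanged).
Row 4 as worked: P P K P P P K P P K P P
Stitch 11 in working order -> P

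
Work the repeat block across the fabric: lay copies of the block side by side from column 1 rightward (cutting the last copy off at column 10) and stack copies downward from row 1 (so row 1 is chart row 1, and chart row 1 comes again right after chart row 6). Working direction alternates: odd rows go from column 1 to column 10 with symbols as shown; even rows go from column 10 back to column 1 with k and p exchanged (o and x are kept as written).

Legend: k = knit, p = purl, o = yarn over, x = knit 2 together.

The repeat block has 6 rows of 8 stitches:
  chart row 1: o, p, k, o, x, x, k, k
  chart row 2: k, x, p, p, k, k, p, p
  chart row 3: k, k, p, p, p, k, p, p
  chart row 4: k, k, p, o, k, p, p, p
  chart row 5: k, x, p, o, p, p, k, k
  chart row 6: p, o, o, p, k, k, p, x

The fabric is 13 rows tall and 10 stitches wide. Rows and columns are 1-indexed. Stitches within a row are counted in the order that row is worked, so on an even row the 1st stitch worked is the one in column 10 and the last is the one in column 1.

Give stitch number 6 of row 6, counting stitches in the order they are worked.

Result:
p

Derivation:
For row 6: chart row = ((6-1) mod 6) + 1 = 6; this is a WS (even) row.
Chart row 6 tiled across columns 1-10: p o o p k k p x p o
WS row: flip the tiled sequence (start at column 10) and apply k<->p; o and x stay.
Row 6 as worked: o k x k p p k o o k
Counting 6 along the worked row gives p.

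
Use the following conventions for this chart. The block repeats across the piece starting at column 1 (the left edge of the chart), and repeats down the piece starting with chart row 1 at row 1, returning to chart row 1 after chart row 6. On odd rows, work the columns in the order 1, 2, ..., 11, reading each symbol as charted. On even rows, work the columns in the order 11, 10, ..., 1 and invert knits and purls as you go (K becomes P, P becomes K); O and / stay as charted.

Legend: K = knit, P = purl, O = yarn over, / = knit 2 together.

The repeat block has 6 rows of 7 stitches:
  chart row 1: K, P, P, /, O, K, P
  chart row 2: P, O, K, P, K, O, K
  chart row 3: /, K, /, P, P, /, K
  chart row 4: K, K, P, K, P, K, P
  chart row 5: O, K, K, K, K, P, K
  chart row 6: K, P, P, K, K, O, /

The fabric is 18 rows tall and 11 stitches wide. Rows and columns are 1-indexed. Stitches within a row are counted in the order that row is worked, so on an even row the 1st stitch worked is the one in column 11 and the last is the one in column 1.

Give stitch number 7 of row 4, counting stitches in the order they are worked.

Row 4 uses chart row ((4-1) mod 6)+1 = 4. Row 4 is even, so WS.
Chart row 4 tiled across columns 1-11: K K P K P K P K K P K
WS: work from column 11 back to column 1 (reverse the tiled row), swapping K<->P (O and / unchanged).
Row 4 as worked: P K P P K P K P K P P
The 7th stitch worked is K.

Stitch:
K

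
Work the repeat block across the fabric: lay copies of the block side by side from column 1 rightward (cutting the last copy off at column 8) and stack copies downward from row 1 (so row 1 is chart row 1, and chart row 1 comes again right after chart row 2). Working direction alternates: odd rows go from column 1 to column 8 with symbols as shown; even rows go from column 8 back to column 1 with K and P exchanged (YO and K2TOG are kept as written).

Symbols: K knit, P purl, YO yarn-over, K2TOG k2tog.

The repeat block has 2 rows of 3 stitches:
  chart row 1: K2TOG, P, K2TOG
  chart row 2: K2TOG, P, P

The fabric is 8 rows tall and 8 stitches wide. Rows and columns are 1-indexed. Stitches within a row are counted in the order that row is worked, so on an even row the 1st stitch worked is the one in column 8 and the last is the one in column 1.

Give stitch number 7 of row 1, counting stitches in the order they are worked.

Row 1: (1-1) mod 2 = 0, so use chart row 1. Odd row -> RS.
Chart row 1 tiled across columns 1-8: K2TOG P K2TOG K2TOG P K2TOG K2TOG P
RS row: no reversal, no swap; stitch n worked = column n.
Counting 7 along the worked row gives K2TOG.

Stitch:
K2TOG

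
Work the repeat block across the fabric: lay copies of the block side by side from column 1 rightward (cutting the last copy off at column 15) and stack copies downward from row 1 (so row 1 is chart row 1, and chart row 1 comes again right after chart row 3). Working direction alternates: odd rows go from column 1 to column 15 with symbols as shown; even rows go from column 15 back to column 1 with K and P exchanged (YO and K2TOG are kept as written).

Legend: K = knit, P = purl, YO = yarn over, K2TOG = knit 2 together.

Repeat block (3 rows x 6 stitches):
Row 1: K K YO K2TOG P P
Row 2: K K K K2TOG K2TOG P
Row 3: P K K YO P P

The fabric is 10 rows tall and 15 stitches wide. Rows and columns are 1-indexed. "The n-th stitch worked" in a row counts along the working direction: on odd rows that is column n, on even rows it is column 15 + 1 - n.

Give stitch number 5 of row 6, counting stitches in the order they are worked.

Result:
K

Derivation:
For row 6: chart row = ((6-1) mod 3) + 1 = 3; this is a WS (even) row.
Chart row 3 tiled across columns 1-15: P K K YO P P P K K YO P P P K K
Wrong side: read the tiled row from column 15 down to 1 and exchange K with P (leave YO, K2TOG).
Row 6 as worked: P P K K K YO P P K K K YO P P K
Counting 5 along the worked row gives K.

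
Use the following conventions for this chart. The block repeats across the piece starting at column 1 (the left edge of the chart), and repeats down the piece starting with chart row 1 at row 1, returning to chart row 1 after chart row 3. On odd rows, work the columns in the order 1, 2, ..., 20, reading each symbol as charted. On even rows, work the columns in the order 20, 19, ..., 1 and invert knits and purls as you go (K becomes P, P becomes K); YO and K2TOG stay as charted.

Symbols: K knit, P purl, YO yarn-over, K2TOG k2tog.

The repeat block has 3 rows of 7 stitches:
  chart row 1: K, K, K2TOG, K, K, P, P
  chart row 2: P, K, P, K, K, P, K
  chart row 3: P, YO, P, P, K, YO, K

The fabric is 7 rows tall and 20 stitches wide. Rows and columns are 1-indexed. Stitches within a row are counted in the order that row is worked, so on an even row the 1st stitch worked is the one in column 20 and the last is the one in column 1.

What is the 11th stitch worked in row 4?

For row 4: chart row = ((4-1) mod 3) + 1 = 1; this is a WS (even) row.
Chart row 1 tiled across columns 1-20: K K K2TOG K K P P K K K2TOG K K P P K K K2TOG K K P
WS: work from column 20 back to column 1 (reverse the tiled row), swapping K<->P (YO and K2TOG unchanged).
Row 4 as worked: K P P K2TOG P P K K P P K2TOG P P K K P P K2TOG P P
The 11th stitch worked is K2TOG.

Result:
K2TOG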